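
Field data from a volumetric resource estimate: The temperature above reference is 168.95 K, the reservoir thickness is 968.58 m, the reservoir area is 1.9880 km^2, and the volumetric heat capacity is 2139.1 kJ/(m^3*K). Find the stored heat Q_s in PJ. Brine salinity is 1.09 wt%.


Step 1: Vr = A*1e6*hr = 1.988*1e6*968.58 = 1.925537e+09 m^3
Step 2: Q_s = Vr*rhoc*dT/1e12 = 1.925537e+09*2139.1*168.95/1e12 = 695.89 PJ
Q_s = 695.89 PJ


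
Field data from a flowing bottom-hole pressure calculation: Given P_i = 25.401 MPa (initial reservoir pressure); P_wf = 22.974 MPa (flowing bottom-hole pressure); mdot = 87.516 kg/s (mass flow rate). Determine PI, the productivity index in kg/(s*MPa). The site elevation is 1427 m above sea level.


PI = mdot / (P_i - P_wf)
PI = 87.516 / (25.401 - 22.974)
PI = 36.059 kg/(s*MPa)


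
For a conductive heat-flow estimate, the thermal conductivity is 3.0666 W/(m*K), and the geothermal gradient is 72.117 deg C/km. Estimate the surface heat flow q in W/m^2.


q = k * grad / 1000
q = 3.0666 * 72.117 / 1000
q = 0.22115 W/m^2


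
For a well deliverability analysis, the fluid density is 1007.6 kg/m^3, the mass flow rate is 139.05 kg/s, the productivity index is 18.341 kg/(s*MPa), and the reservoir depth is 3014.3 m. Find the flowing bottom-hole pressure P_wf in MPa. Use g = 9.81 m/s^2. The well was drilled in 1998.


Step 1: P_i = rho*g*h/1e6 = 1007.6*9.81*3014.3/1e6 = 29.79502 MPa
Step 2: P_wf = P_i - mdot/PI = 29.79502 - 139.05/18.341 = 22.214 MPa
P_wf = 22.214 MPa


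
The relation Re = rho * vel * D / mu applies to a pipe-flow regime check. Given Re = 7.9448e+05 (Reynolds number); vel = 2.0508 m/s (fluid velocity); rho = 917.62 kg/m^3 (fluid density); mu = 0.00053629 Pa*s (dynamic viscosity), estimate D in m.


D = Re * mu / (rho * vel)
D = 7.9448e+05 * 0.00053629 / (917.62 * 2.0508)
D = 0.22641 m


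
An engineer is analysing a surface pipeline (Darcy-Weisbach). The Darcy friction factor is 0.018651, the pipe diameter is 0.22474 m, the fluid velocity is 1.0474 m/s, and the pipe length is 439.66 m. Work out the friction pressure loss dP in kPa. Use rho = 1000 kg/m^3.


dP = f * (L/D) * (rho*vel^2/2) / 1000
dP = 0.018651 * (439.66/0.22474) * (1000*1.0474^2/2) / 1000
dP = 20.014 kPa


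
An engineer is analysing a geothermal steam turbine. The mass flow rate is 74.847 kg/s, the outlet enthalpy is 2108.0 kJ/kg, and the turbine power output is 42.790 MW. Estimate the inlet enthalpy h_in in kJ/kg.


h_in = h_out + P * 1000 / mdot
h_in = 2108.0 + 42.790 * 1000 / 74.847
h_in = 2679.7 kJ/kg


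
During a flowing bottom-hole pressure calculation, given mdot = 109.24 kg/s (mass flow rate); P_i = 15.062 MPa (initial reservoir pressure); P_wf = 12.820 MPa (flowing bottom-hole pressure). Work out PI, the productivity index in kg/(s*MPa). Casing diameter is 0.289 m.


PI = mdot / (P_i - P_wf)
PI = 109.24 / (15.062 - 12.820)
PI = 48.724 kg/(s*MPa)


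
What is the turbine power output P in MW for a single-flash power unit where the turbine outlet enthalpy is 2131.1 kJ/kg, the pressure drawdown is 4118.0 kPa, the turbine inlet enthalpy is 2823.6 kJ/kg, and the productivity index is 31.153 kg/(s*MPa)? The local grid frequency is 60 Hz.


Step 1: mdot = PI * dP / 1000 = 31.153 * 4118.0 / 1000 = 128.2881 kg/s
Step 2: P = mdot*(h_in - h_out)/1000 = 128.2881*(2823.6 - 2131.1)/1000 = 88.840 MW
P = 88.840 MW


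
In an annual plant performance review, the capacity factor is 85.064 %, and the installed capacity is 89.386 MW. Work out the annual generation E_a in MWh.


E_a = CF / 100 * cap * 8760
E_a = 85.064 / 100 * 89.386 * 8760
E_a = 6.6607e+05 MWh


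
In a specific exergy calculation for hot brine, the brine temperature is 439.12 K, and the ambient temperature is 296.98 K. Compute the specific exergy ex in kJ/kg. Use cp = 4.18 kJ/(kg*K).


ex = cp * ((T_b - T_0) - T_0 * ln(T_b/T_0))
ex = 4.18 * ((439.12 - 296.98) - 296.98 * ln(439.12/296.98))
ex = 108.63 kJ/kg


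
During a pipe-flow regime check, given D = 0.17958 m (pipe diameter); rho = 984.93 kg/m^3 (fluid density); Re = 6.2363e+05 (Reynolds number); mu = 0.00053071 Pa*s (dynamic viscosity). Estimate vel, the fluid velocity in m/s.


vel = Re * mu / (rho * D)
vel = 6.2363e+05 * 0.00053071 / (984.93 * 0.17958)
vel = 1.8712 m/s


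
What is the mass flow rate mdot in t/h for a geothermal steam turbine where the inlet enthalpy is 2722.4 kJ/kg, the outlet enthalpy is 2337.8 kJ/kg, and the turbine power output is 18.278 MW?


mdot = P * 1000 / (h_in - h_out)
mdot = 18.278 * 1000 / (2722.4 - 2337.8)
mdot = 47.52470 kg/s
Convert: 47.52470 kg/s * 3.6 = 171.09 t/h
mdot = 171.09 t/h


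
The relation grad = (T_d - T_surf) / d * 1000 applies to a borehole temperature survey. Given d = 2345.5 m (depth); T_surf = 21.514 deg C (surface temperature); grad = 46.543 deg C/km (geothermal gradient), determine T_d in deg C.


T_d = T_surf + grad * d / 1000
T_d = 21.514 + 46.543 * 2345.5 / 1000
T_d = 130.68 deg C


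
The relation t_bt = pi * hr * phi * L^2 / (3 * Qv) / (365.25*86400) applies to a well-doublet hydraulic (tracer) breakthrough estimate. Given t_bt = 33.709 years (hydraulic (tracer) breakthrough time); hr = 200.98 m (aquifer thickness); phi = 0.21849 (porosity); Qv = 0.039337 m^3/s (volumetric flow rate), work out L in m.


L = sqrt(t_bt*365.25*86400*3*Qv / (pi*hr*phi))
L = sqrt(33.709*365.25*86400*3*0.039337 / (pi*200.98*0.21849))
L = 953.94 m


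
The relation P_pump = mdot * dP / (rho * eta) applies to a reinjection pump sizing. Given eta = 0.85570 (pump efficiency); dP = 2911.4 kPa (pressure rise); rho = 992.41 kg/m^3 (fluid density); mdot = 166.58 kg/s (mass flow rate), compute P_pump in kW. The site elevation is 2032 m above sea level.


P_pump = mdot * dP / (rho * eta)
P_pump = 166.58 * 2911.4 / (992.41 * 0.85570)
P_pump = 571.10 kW


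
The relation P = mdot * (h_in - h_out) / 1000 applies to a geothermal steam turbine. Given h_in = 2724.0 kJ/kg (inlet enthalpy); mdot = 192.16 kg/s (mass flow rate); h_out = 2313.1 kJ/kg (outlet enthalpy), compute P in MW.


P = mdot * (h_in - h_out) / 1000
P = 192.16 * (2724.0 - 2313.1) / 1000
P = 78.959 MW


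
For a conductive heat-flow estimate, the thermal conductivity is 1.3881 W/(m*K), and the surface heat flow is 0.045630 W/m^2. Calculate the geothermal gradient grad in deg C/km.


grad = q * 1000 / k
grad = 0.045630 * 1000 / 1.3881
grad = 32.872 deg C/km


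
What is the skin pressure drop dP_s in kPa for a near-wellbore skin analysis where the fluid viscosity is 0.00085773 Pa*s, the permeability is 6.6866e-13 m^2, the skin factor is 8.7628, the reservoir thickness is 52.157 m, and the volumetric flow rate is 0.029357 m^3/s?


dP_s = S * q * mu / (2*pi*k*hr) / 1000
dP_s = 8.7628 * 0.029357 * 0.00085773 / (2*pi*6.6866e-13*52.157) / 1000
dP_s = 1006.9 kPa


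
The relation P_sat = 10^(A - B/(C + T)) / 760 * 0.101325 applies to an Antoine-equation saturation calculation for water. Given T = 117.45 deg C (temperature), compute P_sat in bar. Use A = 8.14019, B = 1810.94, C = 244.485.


P_sat = 10^(A - B/(C + T)) / 760 * 0.101325
P_sat = 10^(8.14019 - 1810.94/(244.485 + 117.45)) / 760 * 0.101325
P_sat = 0.1826408 MPa
Convert: 0.1826408 MPa * 10.0 = 1.8264 bar
P_sat = 1.8264 bar


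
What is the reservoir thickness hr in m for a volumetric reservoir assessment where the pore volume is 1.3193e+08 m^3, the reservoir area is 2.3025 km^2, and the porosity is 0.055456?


hr = Vp / (A * 1e6 * phi)
hr = 1.3193e+08 / (2.3025 * 1e6 * 0.055456)
hr = 1033.2 m


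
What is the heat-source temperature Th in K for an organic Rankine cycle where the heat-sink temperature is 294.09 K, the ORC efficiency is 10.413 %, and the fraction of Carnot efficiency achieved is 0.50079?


Th = Tc / (1 - (eta_orc/100)/f)
Th = 294.09 / (1 - (10.413/100)/0.50079)
Th = 371.29 K


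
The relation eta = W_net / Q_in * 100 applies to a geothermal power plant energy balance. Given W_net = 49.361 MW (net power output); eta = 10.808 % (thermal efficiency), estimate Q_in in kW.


Q_in = W_net / (eta / 100)
Q_in = 49.361 / (10.808 / 100)
Q_in = 456.7080 MW
Convert: 456.7080 MW * 1000.0 = 4.5671e+05 kW
Q_in = 4.5671e+05 kW


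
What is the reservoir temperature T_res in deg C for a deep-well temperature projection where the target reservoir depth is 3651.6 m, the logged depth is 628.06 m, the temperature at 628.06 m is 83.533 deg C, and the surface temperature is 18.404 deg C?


Step 1: grad = (T_d1 - T_surf)/d1 * 1000 = (83.533 - 18.404)/628.06 * 1000 = 103.6987 deg C/km
Step 2: T_res = T_surf + grad*d2/1000 = 18.404 + 103.6987*3651.6/1000 = 397.07 deg C
T_res = 397.07 deg C


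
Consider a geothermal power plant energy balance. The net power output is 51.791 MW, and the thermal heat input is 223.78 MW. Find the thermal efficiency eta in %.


eta = W_net / Q_in * 100
eta = 51.791 / 223.78 * 100
eta = 23.144 %


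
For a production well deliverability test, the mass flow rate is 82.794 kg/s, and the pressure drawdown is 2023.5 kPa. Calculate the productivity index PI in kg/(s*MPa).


PI = mdot * 1000 / dP
PI = 82.794 * 1000 / 2023.5
PI = 40.916 kg/(s*MPa)


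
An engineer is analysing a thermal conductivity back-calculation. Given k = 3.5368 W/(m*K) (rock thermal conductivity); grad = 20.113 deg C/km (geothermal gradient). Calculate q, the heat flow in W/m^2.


q = k * grad / 1000
q = 3.5368 * 20.113 / 1000
q = 0.071136 W/m^2


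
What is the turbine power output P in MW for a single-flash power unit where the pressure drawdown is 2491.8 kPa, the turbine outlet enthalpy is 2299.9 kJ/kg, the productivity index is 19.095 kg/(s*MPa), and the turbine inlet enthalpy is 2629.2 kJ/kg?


Step 1: mdot = PI * dP / 1000 = 19.095 * 2491.8 / 1000 = 47.58092 kg/s
Step 2: P = mdot*(h_in - h_out)/1000 = 47.58092*(2629.2 - 2299.9)/1000 = 15.668 MW
P = 15.668 MW


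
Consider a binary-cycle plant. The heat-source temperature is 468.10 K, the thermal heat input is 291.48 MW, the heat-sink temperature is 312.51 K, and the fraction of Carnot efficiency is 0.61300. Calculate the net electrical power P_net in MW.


Step 1: eta = (1 - Tc/Th)*f = (1 - 312.51/468.1)*0.613 = 0.2037528
Step 2: P_net = eta * Q_in = 0.2037528 * 291.48 = 59.390 MW
P_net = 59.390 MW


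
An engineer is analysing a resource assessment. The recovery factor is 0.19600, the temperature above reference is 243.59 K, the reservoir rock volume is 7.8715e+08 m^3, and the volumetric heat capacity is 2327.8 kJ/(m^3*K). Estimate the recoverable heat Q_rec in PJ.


Step 1: Q_s = Vr*rhoc*dT/1e12 = 7.8715e+08*2327.8*243.59/1e12 = 446.3367 PJ
Step 2: Q_rec = Q_s * RF = 446.3367 * 0.196 = 87.482 PJ
Q_rec = 87.482 PJ


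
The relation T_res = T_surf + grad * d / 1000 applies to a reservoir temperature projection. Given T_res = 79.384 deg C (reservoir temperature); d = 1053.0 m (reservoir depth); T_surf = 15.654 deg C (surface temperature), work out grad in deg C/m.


grad = (T_res - T_surf) / d * 1000
grad = (79.384 - 15.654) / 1053.0 * 1000
grad = 60.52232 deg C/km
Convert: 60.52232 deg C/km * 0.001 = 0.060522 deg C/m
grad = 0.060522 deg C/m


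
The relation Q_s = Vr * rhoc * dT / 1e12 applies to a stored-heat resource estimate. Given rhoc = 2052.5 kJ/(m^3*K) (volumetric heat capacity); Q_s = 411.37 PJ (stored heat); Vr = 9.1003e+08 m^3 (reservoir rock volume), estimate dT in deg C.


dT = Q_s * 1e12 / (Vr * rhoc)
dT = 411.37 * 1e12 / (9.1003e+08 * 2052.5)
dT = 220.2388 K
Convert (temperature difference, 1 K = 1 deg C): 220.2388 K = 220.2388 deg C
dT = 220.24 deg C


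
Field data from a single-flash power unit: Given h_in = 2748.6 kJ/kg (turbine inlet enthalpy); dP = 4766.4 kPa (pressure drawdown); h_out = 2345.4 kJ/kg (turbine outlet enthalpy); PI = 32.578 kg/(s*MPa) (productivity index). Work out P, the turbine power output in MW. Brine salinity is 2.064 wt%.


Step 1: mdot = PI * dP / 1000 = 32.578 * 4766.4 / 1000 = 155.2798 kg/s
Step 2: P = mdot*(h_in - h_out)/1000 = 155.2798*(2748.6 - 2345.4)/1000 = 62.609 MW
P = 62.609 MW


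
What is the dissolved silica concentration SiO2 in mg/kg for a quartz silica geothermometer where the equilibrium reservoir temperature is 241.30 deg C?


SiO2 = 10^(5.19 - 1309/(T_eq + 273.15))
SiO2 = 10^(5.19 - 1309/(241.30 + 273.15))
SiO2 = 442.11 mg/kg


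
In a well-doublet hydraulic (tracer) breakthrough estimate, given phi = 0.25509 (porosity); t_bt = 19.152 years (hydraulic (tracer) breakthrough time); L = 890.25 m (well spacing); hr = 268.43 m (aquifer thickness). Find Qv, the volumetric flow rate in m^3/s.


Qv = pi*hr*phi*L^2 / (3*t_bt*365.25*86400)
Qv = pi*268.43*0.25509*890.25^2 / (3*19.152*365.25*86400)
Qv = 0.094028 m^3/s


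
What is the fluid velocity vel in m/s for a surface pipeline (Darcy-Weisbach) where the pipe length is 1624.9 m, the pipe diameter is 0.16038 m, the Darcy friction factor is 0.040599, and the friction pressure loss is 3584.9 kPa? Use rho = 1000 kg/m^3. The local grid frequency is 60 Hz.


vel = sqrt(dP*1000*2*D / (f*L*rho))
vel = sqrt(3584.9*1000*2*0.16038 / (0.040599*1624.9*1000))
vel = 4.1750 m/s


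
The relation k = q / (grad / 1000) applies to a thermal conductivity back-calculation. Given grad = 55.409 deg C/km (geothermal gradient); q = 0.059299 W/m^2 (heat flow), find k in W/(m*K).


k = q / (grad / 1000)
k = 0.059299 / (55.409 / 1000)
k = 1.0702 W/(m*K)


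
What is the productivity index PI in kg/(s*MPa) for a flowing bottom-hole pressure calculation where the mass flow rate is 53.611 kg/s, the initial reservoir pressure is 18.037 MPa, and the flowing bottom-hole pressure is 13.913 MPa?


PI = mdot / (P_i - P_wf)
PI = 53.611 / (18.037 - 13.913)
PI = 13.000 kg/(s*MPa)


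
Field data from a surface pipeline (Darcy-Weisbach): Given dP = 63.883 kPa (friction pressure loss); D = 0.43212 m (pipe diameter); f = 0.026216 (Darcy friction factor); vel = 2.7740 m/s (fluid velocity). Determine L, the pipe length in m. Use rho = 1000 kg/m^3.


L = dP*1000*D / (f*rho*vel^2/2)
L = 63.883*1000*0.43212 / (0.026216*1000*2.7740^2/2)
L = 273.68 m


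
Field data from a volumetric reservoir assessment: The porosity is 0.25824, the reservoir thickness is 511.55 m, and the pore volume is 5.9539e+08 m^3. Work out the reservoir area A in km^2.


A = Vp / (1e6 * hr * phi)
A = 5.9539e+08 / (1e6 * 511.55 * 0.25824)
A = 4.5070 km^2


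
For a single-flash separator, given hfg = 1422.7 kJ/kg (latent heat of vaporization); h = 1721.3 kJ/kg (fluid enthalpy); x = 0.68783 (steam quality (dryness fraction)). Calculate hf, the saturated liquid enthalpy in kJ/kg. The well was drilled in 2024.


hf = h - x * hfg
hf = 1721.3 - 0.68783 * 1422.7
hf = 742.72 kJ/kg


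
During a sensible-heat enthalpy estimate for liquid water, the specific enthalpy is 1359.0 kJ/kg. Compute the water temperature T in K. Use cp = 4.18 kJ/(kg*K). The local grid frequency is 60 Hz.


T = h / cp
T = 1359.0 / 4.18
T = 325.1196 deg C
Convert to K: 325.1196 + 273.15 = 598.27 K
T = 598.27 K


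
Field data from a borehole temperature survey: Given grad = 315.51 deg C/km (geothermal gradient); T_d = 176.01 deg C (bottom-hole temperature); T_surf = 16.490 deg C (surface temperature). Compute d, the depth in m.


d = (T_d - T_surf) / grad * 1000
d = (176.01 - 16.490) / 315.51 * 1000
d = 505.59 m


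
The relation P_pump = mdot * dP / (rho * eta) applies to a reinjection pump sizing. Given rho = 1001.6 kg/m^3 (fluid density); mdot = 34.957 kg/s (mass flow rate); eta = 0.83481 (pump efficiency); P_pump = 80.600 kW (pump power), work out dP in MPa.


dP = P_pump * rho * eta / mdot
dP = 80.600 * 1001.6 * 0.83481 / 34.957
dP = 1927.893 kPa
Convert: 1927.893 kPa * 0.001 = 1.9279 MPa
dP = 1.9279 MPa


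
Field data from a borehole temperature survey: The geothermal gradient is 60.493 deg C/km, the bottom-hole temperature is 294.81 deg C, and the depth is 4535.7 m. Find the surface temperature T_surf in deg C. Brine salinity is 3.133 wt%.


T_surf = T_d - grad * d / 1000
T_surf = 294.81 - 60.493 * 4535.7 / 1000
T_surf = 20.432 deg C


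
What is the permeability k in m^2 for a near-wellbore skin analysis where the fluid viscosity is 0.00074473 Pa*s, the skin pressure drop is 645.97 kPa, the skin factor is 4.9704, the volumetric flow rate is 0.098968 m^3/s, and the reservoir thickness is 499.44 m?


k = S*q*mu / (2*pi*dP_s*1000*hr)
k = 4.9704*0.098968*0.00074473 / (2*pi*645.97*1000*499.44)
k = 1.8072e-13 m^2


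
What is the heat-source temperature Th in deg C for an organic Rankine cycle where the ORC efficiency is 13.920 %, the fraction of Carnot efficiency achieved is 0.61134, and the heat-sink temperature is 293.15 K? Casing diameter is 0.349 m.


Th = Tc / (1 - (eta_orc/100)/f)
Th = 293.15 / (1 - (13.920/100)/0.61134)
Th = 379.5788 K
Convert to deg C: 379.5788 - 273.15 = 106.43 deg C
Th = 106.43 deg C


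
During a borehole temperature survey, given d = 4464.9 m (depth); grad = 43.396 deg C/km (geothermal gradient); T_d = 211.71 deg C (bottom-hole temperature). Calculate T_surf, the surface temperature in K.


T_surf = T_d - grad * d / 1000
T_surf = 211.71 - 43.396 * 4464.9 / 1000
T_surf = 17.95120 deg C
Convert to K: 17.95120 + 273.15 = 291.10 K
T_surf = 291.10 K


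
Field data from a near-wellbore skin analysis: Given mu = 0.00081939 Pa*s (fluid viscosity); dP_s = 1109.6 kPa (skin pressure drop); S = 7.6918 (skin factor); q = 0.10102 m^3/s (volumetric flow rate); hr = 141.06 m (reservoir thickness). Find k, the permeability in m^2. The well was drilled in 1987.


k = S*q*mu / (2*pi*dP_s*1000*hr)
k = 7.6918*0.10102*0.00081939 / (2*pi*1109.6*1000*141.06)
k = 6.4740e-13 m^2


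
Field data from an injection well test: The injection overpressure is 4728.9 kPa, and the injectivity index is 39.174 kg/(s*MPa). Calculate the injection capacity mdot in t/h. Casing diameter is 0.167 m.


mdot = II * dP / 1000
mdot = 39.174 * 4728.9 / 1000
mdot = 185.2499 kg/s
Convert: 185.2499 kg/s * 3.6 = 666.90 t/h
mdot = 666.90 t/h


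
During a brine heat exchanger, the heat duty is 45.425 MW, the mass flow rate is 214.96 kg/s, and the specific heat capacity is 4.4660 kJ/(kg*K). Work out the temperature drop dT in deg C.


dT = Q * 1000 / (mdot * cp)
dT = 45.425 * 1000 / (214.96 * 4.4660)
dT = 47.31715 K
Convert (temperature difference, 1 K = 1 deg C): 47.31715 K = 47.31715 deg C
dT = 47.317 deg C


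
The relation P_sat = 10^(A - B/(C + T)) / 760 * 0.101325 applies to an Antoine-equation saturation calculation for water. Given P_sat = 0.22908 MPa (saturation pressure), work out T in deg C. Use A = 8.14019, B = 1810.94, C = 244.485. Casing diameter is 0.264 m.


T = B / (A - log10(P_sat * 760 / 0.101325)) - C
T = 1810.94 / (8.14019 - log10(0.22908 * 760 / 0.101325)) - 244.485
T = 124.71 deg C


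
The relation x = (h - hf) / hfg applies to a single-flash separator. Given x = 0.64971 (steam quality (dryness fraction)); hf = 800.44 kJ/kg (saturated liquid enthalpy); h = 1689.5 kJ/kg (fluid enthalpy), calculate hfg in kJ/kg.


hfg = (h - hf) / x
hfg = (1689.5 - 800.44) / 0.64971
hfg = 1368.4 kJ/kg


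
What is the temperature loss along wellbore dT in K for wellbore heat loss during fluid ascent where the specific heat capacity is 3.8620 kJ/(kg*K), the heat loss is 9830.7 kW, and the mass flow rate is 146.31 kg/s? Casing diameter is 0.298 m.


dT = Q_loss / (mdot * cp)
dT = 9830.7 / (146.31 * 3.8620)
dT = 17.398 K


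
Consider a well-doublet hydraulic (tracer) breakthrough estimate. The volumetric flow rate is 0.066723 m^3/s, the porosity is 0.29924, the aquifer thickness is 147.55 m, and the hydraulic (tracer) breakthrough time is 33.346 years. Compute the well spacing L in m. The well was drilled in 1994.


L = sqrt(t_bt*365.25*86400*3*Qv / (pi*hr*phi))
L = sqrt(33.346*365.25*86400*3*0.066723 / (pi*147.55*0.29924))
L = 1232.3 m


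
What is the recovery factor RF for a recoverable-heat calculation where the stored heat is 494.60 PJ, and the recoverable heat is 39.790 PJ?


RF = Q_rec / Q_s
RF = 39.790 / 494.60
RF = 0.080449


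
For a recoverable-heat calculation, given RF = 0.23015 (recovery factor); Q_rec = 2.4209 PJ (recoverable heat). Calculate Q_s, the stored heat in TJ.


Q_s = Q_rec / RF
Q_s = 2.4209 / 0.23015
Q_s = 10.51879 PJ
Convert: 10.51879 PJ * 1000.0 = 10519 TJ
Q_s = 10519 TJ


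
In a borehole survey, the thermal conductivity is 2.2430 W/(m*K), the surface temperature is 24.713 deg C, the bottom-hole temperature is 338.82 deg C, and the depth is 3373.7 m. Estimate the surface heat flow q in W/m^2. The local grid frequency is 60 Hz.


Step 1: grad = (T_d - T_surf)/d * 1000 = (338.82 - 24.713)/3373.7 * 1000 = 93.10460 deg C/km
Step 2: q = k * grad / 1000 = 2.243 * 93.10460 / 1000 = 0.20883 W/m^2
q = 0.20883 W/m^2


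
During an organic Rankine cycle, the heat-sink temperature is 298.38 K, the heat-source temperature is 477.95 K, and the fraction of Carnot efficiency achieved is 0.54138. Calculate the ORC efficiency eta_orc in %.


eta_orc = (1 - Tc/Th) * f * 100
eta_orc = (1 - 298.38/477.95) * 0.54138 * 100
eta_orc = 20.340 %


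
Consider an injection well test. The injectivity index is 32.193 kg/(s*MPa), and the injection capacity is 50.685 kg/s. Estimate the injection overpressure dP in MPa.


dP = mdot * 1000 / II
dP = 50.685 * 1000 / 32.193
dP = 1574.411 kPa
Convert: 1574.411 kPa * 0.001 = 1.5744 MPa
dP = 1.5744 MPa


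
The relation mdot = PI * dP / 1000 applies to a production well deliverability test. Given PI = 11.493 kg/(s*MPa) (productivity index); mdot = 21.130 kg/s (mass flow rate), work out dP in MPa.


dP = mdot * 1000 / PI
dP = 21.130 * 1000 / 11.493
dP = 1838.510 kPa
Convert: 1838.510 kPa * 0.001 = 1.8385 MPa
dP = 1.8385 MPa


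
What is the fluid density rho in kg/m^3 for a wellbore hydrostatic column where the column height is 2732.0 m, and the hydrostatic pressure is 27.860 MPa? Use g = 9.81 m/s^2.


rho = P * 1e6 / (g * h)
rho = 27.860 * 1e6 / (9.81 * 2732.0)
rho = 1039.5 kg/m^3


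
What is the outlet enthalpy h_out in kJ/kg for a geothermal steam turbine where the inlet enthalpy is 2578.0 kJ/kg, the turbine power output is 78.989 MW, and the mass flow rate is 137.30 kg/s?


h_out = h_in - P * 1000 / mdot
h_out = 2578.0 - 78.989 * 1000 / 137.30
h_out = 2002.7 kJ/kg


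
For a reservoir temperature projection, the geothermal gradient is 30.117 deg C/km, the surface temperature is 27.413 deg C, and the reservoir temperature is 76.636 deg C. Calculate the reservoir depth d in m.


d = (T_res - T_surf) / grad * 1000
d = (76.636 - 27.413) / 30.117 * 1000
d = 1634.4 m


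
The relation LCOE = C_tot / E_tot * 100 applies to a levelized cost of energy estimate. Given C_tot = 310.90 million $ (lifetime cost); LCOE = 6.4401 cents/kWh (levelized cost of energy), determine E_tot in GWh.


E_tot = C_tot / LCOE * 100
E_tot = 310.90 / 6.4401 * 100
E_tot = 4827.6 GWh


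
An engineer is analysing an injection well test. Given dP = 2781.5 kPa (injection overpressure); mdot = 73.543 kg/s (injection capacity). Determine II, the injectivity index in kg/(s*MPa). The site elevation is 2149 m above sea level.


II = mdot * 1000 / dP
II = 73.543 * 1000 / 2781.5
II = 26.440 kg/(s*MPa)


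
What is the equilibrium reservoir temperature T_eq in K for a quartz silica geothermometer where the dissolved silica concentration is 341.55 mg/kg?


T_eq = 1309 / (5.19 - log10(SiO2)) - 273.15
T_eq = 1309 / (5.19 - log10(341.55)) - 273.15
T_eq = 219.5951 deg C
Convert to K: 219.5951 + 273.15 = 492.75 K
T_eq = 492.75 K


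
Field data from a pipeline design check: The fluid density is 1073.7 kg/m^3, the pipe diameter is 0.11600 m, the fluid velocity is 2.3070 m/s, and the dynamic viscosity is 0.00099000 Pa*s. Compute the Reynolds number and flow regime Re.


Step 1: Re = rho*vel*D/mu = 1073.7*2.307*0.116/0.00099 = 2.9024e+05
Step 2: Re = 2.9024e+05 > 4000, so flow is turbulent.
Re = 2.9024e+05 (turbulent)


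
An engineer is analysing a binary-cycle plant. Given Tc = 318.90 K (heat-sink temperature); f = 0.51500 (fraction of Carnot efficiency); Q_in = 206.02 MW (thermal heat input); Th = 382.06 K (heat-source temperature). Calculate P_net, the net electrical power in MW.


Step 1: eta = (1 - Tc/Th)*f = (1 - 318.9/382.06)*0.515 = 0.08513689
Step 2: P_net = eta * Q_in = 0.08513689 * 206.02 = 17.540 MW
P_net = 17.540 MW


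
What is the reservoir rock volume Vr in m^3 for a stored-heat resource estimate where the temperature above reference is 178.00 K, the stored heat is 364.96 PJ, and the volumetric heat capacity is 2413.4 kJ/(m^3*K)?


Vr = Q_s * 1e12 / (rhoc * dT)
Vr = 364.96 * 1e12 / (2413.4 * 178.00)
Vr = 8.4956e+08 m^3


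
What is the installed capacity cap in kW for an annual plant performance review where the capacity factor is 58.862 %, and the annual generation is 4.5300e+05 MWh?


cap = E_a / (CF/100 * 8760)
cap = 4.5300e+05 / (58.862/100 * 8760)
cap = 87.85350 MW
Convert: 87.85350 MW * 1000.0 = 87854 kW
cap = 87854 kW


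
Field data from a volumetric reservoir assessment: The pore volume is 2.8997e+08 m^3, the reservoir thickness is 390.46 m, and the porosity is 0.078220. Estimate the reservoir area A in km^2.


A = Vp / (1e6 * hr * phi)
A = 2.8997e+08 / (1e6 * 390.46 * 0.078220)
A = 9.4942 km^2


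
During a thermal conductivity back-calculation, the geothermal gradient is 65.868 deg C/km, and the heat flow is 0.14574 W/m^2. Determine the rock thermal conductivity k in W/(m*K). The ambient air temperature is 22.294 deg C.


k = q / (grad / 1000)
k = 0.14574 / (65.868 / 1000)
k = 2.2126 W/(m*K)


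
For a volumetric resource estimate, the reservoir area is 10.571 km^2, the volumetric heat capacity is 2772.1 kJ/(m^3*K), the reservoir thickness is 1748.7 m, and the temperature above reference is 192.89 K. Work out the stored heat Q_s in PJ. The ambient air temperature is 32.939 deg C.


Step 1: Vr = A*1e6*hr = 10.571*1e6*1748.7 = 1.848551e+10 m^3
Step 2: Q_s = Vr*rhoc*dT/1e12 = 1.848551e+10*2772.1*192.89/1e12 = 9884.4 PJ
Q_s = 9884.4 PJ


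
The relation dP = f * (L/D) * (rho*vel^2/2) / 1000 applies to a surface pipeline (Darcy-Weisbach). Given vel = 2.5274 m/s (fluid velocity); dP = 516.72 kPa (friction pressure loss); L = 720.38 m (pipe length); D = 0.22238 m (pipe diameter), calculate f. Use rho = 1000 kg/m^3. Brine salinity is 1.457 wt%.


f = dP*1000 / ((L/D)*(rho*vel^2/2))
f = 516.72*1000 / ((720.38/0.22238)*(1000*2.5274^2/2))
f = 0.049943


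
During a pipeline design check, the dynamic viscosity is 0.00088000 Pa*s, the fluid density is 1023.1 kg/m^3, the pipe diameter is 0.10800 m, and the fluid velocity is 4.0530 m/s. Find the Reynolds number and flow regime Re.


Step 1: Re = rho*vel*D/mu = 1023.1*4.053*0.108/0.00088 = 5.0890e+05
Step 2: Re = 5.0890e+05 > 4000, so flow is turbulent.
Re = 5.0890e+05 (turbulent)


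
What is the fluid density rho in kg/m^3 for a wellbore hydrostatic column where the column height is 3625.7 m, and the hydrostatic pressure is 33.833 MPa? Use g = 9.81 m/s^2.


rho = P * 1e6 / (g * h)
rho = 33.833 * 1e6 / (9.81 * 3625.7)
rho = 951.22 kg/m^3


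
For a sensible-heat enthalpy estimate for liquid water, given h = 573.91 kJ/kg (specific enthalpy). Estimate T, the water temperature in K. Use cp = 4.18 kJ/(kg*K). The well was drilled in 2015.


T = h / cp
T = 573.91 / 4.18
T = 137.2990 deg C
Convert to K: 137.2990 + 273.15 = 410.45 K
T = 410.45 K


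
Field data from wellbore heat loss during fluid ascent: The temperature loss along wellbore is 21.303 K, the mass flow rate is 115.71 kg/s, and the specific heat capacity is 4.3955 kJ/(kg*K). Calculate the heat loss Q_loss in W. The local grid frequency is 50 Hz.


Q_loss = mdot * cp * dT
Q_loss = 115.71 * 4.3955 * 21.303
Q_loss = 10834.78 kW
Convert: 10834.78 kW * 1000.0 = 1.0835e+07 W
Q_loss = 1.0835e+07 W


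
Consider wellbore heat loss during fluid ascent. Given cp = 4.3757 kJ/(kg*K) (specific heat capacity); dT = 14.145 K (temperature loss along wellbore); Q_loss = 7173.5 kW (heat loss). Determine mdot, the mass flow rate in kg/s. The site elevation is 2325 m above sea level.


mdot = Q_loss / (cp * dT)
mdot = 7173.5 / (4.3757 * 14.145)
mdot = 115.90 kg/s


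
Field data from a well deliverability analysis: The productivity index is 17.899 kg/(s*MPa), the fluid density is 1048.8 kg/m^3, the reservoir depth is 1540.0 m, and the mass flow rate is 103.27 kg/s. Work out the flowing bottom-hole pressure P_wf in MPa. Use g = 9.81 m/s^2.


Step 1: P_i = rho*g*h/1e6 = 1048.8*9.81*1540.0/1e6 = 15.84464 MPa
Step 2: P_wf = P_i - mdot/PI = 15.84464 - 103.27/17.899 = 10.075 MPa
P_wf = 10.075 MPa


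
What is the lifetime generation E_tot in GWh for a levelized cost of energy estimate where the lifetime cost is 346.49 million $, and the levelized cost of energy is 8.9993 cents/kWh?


E_tot = C_tot / LCOE * 100
E_tot = 346.49 / 8.9993 * 100
E_tot = 3850.2 GWh


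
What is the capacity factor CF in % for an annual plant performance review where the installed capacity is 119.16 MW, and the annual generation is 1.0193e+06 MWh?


CF = E_a / (cap * 8760) * 100
CF = 1.0193e+06 / (119.16 * 8760) * 100
CF = 97.649 %


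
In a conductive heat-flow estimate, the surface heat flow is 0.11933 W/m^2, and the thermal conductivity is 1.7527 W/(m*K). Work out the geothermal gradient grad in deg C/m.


grad = q * 1000 / k
grad = 0.11933 * 1000 / 1.7527
grad = 68.08353 deg C/km
Convert: 68.08353 deg C/km * 0.001 = 0.068084 deg C/m
grad = 0.068084 deg C/m


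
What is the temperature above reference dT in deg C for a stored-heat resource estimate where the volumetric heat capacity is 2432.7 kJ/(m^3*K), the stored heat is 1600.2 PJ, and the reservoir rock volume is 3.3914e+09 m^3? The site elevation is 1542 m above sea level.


dT = Q_s * 1e12 / (Vr * rhoc)
dT = 1600.2 * 1e12 / (3.3914e+09 * 2432.7)
dT = 193.9576 K
Convert (temperature difference, 1 K = 1 deg C): 193.9576 K = 193.9576 deg C
dT = 193.96 deg C


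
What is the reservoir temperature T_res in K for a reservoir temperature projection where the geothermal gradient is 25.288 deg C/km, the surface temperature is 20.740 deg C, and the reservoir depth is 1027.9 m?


T_res = T_surf + grad * d / 1000
T_res = 20.740 + 25.288 * 1027.9 / 1000
T_res = 46.73354 deg C
Convert to K: 46.73354 + 273.15 = 319.88 K
T_res = 319.88 K


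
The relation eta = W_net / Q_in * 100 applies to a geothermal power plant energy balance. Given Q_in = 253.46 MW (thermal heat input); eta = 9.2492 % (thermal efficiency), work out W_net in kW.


W_net = eta / 100 * Q_in
W_net = 9.2492 / 100 * 253.46
W_net = 23.44302 MW
Convert: 23.44302 MW * 1000.0 = 23443 kW
W_net = 23443 kW


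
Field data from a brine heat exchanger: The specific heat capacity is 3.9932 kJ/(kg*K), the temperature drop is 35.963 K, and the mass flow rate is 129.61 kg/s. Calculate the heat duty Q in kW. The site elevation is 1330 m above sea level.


Q = mdot * cp * dT / 1000
Q = 129.61 * 3.9932 * 35.963 / 1000
Q = 18.61296 MW
Convert: 18.61296 MW * 1000.0 = 18613 kW
Q = 18613 kW


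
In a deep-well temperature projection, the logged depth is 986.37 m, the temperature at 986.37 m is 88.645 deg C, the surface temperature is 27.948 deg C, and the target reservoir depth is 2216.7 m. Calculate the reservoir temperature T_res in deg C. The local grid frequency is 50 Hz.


Step 1: grad = (T_d1 - T_surf)/d1 * 1000 = (88.645 - 27.948)/986.37 * 1000 = 61.53573 deg C/km
Step 2: T_res = T_surf + grad*d2/1000 = 27.948 + 61.53573*2216.7/1000 = 164.35 deg C
T_res = 164.35 deg C


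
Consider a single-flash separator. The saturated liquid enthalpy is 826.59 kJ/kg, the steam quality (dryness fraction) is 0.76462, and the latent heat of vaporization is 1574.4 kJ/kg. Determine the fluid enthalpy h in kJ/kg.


h = hf + x * hfg
h = 826.59 + 0.76462 * 1574.4
h = 2030.4 kJ/kg


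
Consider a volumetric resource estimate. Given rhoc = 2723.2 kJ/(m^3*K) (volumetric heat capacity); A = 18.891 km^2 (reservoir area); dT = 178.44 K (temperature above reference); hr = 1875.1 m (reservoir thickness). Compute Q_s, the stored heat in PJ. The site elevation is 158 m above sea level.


Step 1: Vr = A*1e6*hr = 18.891*1e6*1875.1 = 3.542251e+10 m^3
Step 2: Q_s = Vr*rhoc*dT/1e12 = 3.542251e+10*2723.2*178.44/1e12 = 17213 PJ
Q_s = 17213 PJ


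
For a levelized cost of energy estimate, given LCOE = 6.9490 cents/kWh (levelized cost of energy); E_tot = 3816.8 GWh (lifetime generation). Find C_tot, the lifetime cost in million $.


C_tot = LCOE / 100 * E_tot
C_tot = 6.9490 / 100 * 3816.8
C_tot = 265.23 million $


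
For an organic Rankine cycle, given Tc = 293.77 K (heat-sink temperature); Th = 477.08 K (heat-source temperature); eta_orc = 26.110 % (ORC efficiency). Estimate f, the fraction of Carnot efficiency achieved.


f = (eta_orc/100) / (1 - Tc/Th)
f = (26.110/100) / (1 - 293.77/477.08)
f = 0.67954


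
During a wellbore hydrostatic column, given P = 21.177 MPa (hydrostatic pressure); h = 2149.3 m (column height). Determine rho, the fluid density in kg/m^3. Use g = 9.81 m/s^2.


rho = P * 1e6 / (g * h)
rho = 21.177 * 1e6 / (9.81 * 2149.3)
rho = 1004.4 kg/m^3


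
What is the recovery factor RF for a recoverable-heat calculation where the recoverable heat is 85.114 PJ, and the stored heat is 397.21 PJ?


RF = Q_rec / Q_s
RF = 85.114 / 397.21
RF = 0.21428


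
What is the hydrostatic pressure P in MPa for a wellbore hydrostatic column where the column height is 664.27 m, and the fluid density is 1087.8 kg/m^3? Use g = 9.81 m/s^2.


P = rho * g * h / 1e6
P = 1087.8 * 9.81 * 664.27 / 1e6
P = 7.0886 MPa


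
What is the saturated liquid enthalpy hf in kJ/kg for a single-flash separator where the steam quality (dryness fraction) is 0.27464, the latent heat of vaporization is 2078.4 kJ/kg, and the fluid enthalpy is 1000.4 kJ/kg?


hf = h - x * hfg
hf = 1000.4 - 0.27464 * 2078.4
hf = 429.59 kJ/kg


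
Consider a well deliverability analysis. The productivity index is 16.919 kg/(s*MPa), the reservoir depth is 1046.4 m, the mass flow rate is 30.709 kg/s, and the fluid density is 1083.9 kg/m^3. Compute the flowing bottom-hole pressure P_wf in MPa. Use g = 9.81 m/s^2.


Step 1: P_i = rho*g*h/1e6 = 1083.9*9.81*1046.4/1e6 = 11.12643 MPa
Step 2: P_wf = P_i - mdot/PI = 11.12643 - 30.709/16.919 = 9.3114 MPa
P_wf = 9.3114 MPa


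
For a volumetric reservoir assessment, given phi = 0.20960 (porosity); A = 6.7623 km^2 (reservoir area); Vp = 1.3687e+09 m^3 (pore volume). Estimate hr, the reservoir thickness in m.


hr = Vp / (A * 1e6 * phi)
hr = 1.3687e+09 / (6.7623 * 1e6 * 0.20960)
hr = 965.66 m


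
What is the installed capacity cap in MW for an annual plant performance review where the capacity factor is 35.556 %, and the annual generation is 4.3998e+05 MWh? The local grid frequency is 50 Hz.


cap = E_a / (CF/100 * 8760)
cap = 4.3998e+05 / (35.556/100 * 8760)
cap = 141.26 MW


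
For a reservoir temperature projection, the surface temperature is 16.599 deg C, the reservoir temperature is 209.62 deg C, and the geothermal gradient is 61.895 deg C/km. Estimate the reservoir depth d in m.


d = (T_res - T_surf) / grad * 1000
d = (209.62 - 16.599) / 61.895 * 1000
d = 3118.5 m


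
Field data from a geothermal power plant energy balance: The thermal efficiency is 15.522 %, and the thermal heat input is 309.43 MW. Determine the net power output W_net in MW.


W_net = eta / 100 * Q_in
W_net = 15.522 / 100 * 309.43
W_net = 48.030 MW


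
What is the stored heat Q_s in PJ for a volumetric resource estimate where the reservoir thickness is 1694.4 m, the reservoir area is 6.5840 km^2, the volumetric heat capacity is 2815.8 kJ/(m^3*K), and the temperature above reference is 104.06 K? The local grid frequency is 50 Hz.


Step 1: Vr = A*1e6*hr = 6.584*1e6*1694.4 = 1.115593e+10 m^3
Step 2: Q_s = Vr*rhoc*dT/1e12 = 1.115593e+10*2815.8*104.06/1e12 = 3268.8 PJ
Q_s = 3268.8 PJ


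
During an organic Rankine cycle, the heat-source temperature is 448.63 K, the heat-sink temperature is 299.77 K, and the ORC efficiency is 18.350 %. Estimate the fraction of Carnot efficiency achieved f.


f = (eta_orc/100) / (1 - Tc/Th)
f = (18.350/100) / (1 - 299.77/448.63)
f = 0.55303


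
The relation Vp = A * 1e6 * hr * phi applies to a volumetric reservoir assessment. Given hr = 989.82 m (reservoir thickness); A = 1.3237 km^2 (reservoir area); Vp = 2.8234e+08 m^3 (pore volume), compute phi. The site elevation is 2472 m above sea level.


phi = Vp / (A * 1e6 * hr)
phi = 2.8234e+08 / (1.3237 * 1e6 * 989.82)
phi = 0.21549


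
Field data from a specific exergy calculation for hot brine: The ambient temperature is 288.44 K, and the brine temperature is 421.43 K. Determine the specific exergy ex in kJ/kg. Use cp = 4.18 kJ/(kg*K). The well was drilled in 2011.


ex = cp * ((T_b - T_0) - T_0 * ln(T_b/T_0))
ex = 4.18 * ((421.43 - 288.44) - 288.44 * ln(421.43/288.44))
ex = 98.745 kJ/kg


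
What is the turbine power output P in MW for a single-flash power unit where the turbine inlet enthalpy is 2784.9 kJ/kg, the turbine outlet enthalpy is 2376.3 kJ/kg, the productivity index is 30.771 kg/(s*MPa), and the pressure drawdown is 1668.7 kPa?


Step 1: mdot = PI * dP / 1000 = 30.771 * 1668.7 / 1000 = 51.34757 kg/s
Step 2: P = mdot*(h_in - h_out)/1000 = 51.34757*(2784.9 - 2376.3)/1000 = 20.981 MW
P = 20.981 MW


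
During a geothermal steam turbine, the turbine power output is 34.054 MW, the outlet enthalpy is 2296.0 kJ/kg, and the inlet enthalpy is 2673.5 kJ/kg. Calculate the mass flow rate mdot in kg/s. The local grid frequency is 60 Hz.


mdot = P * 1000 / (h_in - h_out)
mdot = 34.054 * 1000 / (2673.5 - 2296.0)
mdot = 90.209 kg/s


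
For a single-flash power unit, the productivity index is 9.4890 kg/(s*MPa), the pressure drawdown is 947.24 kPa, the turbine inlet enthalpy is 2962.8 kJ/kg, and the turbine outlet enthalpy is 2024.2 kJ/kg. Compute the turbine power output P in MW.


Step 1: mdot = PI * dP / 1000 = 9.489 * 947.24 / 1000 = 8.988360 kg/s
Step 2: P = mdot*(h_in - h_out)/1000 = 8.988360*(2962.8 - 2024.2)/1000 = 8.4365 MW
P = 8.4365 MW


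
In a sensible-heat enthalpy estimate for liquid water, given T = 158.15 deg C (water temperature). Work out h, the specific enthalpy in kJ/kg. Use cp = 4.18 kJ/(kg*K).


h = cp * T
h = 4.18 * 158.15
h = 661.07 kJ/kg


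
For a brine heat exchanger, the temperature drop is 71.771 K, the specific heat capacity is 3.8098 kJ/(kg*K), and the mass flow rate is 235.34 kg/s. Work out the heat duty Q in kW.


Q = mdot * cp * dT / 1000
Q = 235.34 * 3.8098 * 71.771 / 1000
Q = 64.34976 MW
Convert: 64.34976 MW * 1000.0 = 64350 kW
Q = 64350 kW


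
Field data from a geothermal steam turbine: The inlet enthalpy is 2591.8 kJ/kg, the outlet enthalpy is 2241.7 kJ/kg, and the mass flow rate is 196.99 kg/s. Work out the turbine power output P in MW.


P = mdot * (h_in - h_out) / 1000
P = 196.99 * (2591.8 - 2241.7) / 1000
P = 68.966 MW


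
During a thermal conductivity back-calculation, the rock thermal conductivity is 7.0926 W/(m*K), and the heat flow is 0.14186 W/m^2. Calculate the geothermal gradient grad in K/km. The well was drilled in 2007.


grad = q / k * 1000
grad = 0.14186 / 7.0926 * 1000
grad = 20.00113 deg C/km
Convert: 20.00113 deg C/km * 1.0 = 20.001 K/km
grad = 20.001 K/km


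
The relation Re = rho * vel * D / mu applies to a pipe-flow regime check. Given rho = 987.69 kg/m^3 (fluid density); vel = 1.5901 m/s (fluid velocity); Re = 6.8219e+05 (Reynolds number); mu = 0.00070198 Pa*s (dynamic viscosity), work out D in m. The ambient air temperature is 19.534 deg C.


D = Re * mu / (rho * vel)
D = 6.8219e+05 * 0.00070198 / (987.69 * 1.5901)
D = 0.30492 m


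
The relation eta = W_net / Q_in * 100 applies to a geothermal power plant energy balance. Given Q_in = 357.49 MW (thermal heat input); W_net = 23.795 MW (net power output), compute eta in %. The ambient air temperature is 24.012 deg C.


eta = W_net / Q_in * 100
eta = 23.795 / 357.49 * 100
eta = 6.6561 %
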